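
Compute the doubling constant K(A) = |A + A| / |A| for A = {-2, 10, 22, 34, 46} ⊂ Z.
K = |A + A| / |A| = 9/5

Enumerate A + A = {a + b : a, b ∈ A}. With |A| = 5, there are |A|^2 = 25 ordered sum pairs; collecting distinct values, A + A = {-4, 8, 20, 32, 44, 56, 68, 80, 92}, so |A + A| = 9. Thus K = 9/5. Here |A + A| = 2|A| − 1 = 9, the minimum possible — so K = 9/5 is minimal, which holds iff A is an arithmetic progression.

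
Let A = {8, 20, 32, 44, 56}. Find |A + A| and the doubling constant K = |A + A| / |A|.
K = |A + A| / |A| = 9/5

Enumerate A + A = {a + b : a, b ∈ A}. With |A| = 5, there are |A|^2 = 25 ordered sum pairs; collecting distinct values, A + A = {16, 28, 40, 52, 64, 76, 88, 100, 112}, so |A + A| = 9. Thus K = 9/5. Here |A + A| = 2|A| − 1 = 9, the minimum possible — so K = 9/5 is minimal, which holds iff A is an arithmetic progression.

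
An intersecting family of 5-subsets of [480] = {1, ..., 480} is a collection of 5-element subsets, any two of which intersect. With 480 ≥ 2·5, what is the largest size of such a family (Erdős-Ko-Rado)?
max |F| = C(479, 4) = 2166095001

Erdős-Ko-Rado (1961): when n ≥ 2k, max |F| = C(n−1, k−1). The bound is attained by the star {A : i ∈ A} for any fixed i ∈ [n]. Here C(480−1, 5−1) = C(479, 4) = 2166095001.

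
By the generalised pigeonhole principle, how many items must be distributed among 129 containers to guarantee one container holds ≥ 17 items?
n = (17 − 1)·129 + 1 = 2065

By the generalised pigeonhole principle, to guarantee some box contains ≥ r objects we need more than (r − 1) · k objects total. Threshold: n = (r − 1) · k + 1. With r = 17 and k = 129: n = 16 · 129 + 1 = 2064 + 1 = 2065. For n = 2064 = 16 · 129, we can put exactly 16 objects in every box, avoiding 17 in any single one — so 2065 is tight.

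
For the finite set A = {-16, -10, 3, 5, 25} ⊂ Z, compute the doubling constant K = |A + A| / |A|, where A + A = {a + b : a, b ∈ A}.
K = |A + A| / |A| = 15/5 = 3

Enumerate A + A = {a + b : a, b ∈ A}. With |A| = 5, there are |A|^2 = 25 ordered sum pairs; collecting distinct values, A + A = {-32, -26, -20, -13, -11, -7, -5, 6, 8, 9, 10, 15, 28, 30, 50}, so |A + A| = 15. Thus K = 15/5 = 3. For comparison, the minimum possible |A + A| over all 5-element sets is 2·5 − 1 = 9 (so min K = 9/5), attained only by arithmetic progressions.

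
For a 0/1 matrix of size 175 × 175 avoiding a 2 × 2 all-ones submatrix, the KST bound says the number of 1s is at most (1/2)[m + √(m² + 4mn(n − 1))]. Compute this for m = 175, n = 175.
z(175, 175; 2, 2) ≤ (1/2)[175 + √(175² + 4·175·175·174)] = (1/2)[175 + √21345625] = 2397.5663

Kővári–Sós–Turán: let r_1, ..., r_175 be the row sums and z = Σ r_i the total number of 1s. Each pair of columns can share at most one row with both entries 1 (else a 2×2 all-ones block appears), so Σ_i C(r_i, 2) ≤ C(175, 2) = 15225. By convexity Σ_i C(r_i, 2) ≥ 175·C(z/175, 2) = z(z − 175)/(2·175), giving z² − 175z − 175·175·174 ≤ 0 and hence z ≤ (1/2)[175 + √(30625 + 4·5328750)] = (1/2)[175 + √21345625] ≈ (1/2)(175 + 4620.1326) = 2397.5663.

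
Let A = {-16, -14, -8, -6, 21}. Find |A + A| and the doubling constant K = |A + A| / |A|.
K = |A + A| / |A| = 14/5

Enumerate A + A = {a + b : a, b ∈ A}. With |A| = 5, there are |A|^2 = 25 ordered sum pairs; collecting distinct values, A + A = {-32, -30, -28, -24, -22, -20, -16, -14, -12, 5, 7, 13, 15, 42}, so |A + A| = 14. Thus K = 14/5. For comparison, the minimum possible |A + A| over all 5-element sets is 2·5 − 1 = 9 (so min K = 9/5), attained only by arithmetic progressions.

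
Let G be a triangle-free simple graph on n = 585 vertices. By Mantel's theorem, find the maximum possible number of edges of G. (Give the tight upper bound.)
ex(585, K_3) = ⌊585^2/4⌋ = 85556

Mantel (1907): a triangle-free graph on n vertices has at most ⌊n^2/4⌋ edges, with equality for the complete bipartite graph K_{⌊n/2⌋, ⌈n/2⌉}. For n = 585: ⌊585^2/4⌋ = ⌊342225/4⌋ = 85556. The extremal graph is K_{292, 293}, which has 292·293 = 85556 edges.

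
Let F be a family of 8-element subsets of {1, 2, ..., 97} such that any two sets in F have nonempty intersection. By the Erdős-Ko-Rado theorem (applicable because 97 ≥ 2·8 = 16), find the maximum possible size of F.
max |F| = C(96, 7) = 11919192480

The Erdős-Ko-Rado theorem states: for n ≥ 2k, an intersecting family of k-subsets of an n-element set has size at most C(n − 1, k − 1), with equality for 'star' families {A ⊆ [n] : |A| = k, i ∈ A} (fix an element i). For n = 97, k = 8: C(96, 7) = 11919192480.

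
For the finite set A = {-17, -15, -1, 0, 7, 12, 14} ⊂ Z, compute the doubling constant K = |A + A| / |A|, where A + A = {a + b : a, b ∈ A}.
K = |A + A| / |A| = 25/7

Enumerate A + A = {a + b : a, b ∈ A}. With |A| = 7, there are |A|^2 = 49 ordered sum pairs; collecting distinct values, A + A = {-34, -32, -30, -18, -17, -16, -15, -10, -8, -5, -3, -2, -1, 0, 6, 7, 11, 12, 13, 14, 19, 21, 24, 26, 28}, so |A + A| = 25. Thus K = 25/7. For comparison, the minimum possible |A + A| over all 7-element sets is 2·7 − 1 = 13 (so min K = 13/7), attained only by arithmetic progressions.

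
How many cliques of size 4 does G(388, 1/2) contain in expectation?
E[# K_4] = C(388, 4) · (1/2)^C(4, 2) = 929778465 / 2^6 = 14527788.515625

For each 4-subset S of vertices (there are C(388, 4) = 929778465 such S), let X_S = 1 if S induces a K_4 (all C(4, 2) = 6 edges present). Then P(X_S = 1) = (1/2)^6 = 1/64. By linearity of expectation, E[# K_4] = C(388, 4) · (1/2)^6 = 929778465 / 64 = 14527788.515625.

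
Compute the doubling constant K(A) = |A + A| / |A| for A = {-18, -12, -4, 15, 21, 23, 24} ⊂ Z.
K = |A + A| / |A| = 26/7

Enumerate A + A = {a + b : a, b ∈ A}. With |A| = 7, there are |A|^2 = 49 ordered sum pairs; collecting distinct values, A + A = {-36, -30, -24, -22, -16, -8, -3, 3, 5, 6, 9, 11, 12, 17, 19, 20, 30, 36, 38, 39, 42, 44, 45, 46, 47, 48}, so |A + A| = 26. Thus K = 26/7. For comparison, the minimum possible |A + A| over all 7-element sets is 2·7 − 1 = 13 (so min K = 13/7), attained only by arithmetic progressions.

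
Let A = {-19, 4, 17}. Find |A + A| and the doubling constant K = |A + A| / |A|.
K = |A + A| / |A| = 6/3 = 2

Enumerate A + A = {a + b : a, b ∈ A}. With |A| = 3, there are |A|^2 = 9 ordered sum pairs; collecting distinct values, A + A = {-38, -15, -2, 8, 21, 34}, so |A + A| = 6. Thus K = 6/3 = 2. For comparison, the minimum possible |A + A| over all 3-element sets is 2·3 − 1 = 5 (so min K = 5/3), attained only by arithmetic progressions.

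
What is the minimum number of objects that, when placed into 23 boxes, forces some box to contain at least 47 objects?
n = (47 − 1)·23 + 1 = 1059

By the generalised pigeonhole principle, to guarantee some box contains ≥ r objects we need more than (r − 1) · k objects total. Threshold: n = (r − 1) · k + 1. With r = 47 and k = 23: n = 46 · 23 + 1 = 1058 + 1 = 1059. For n = 1058 = 46 · 23, we can put exactly 46 objects in every box, avoiding 47 in any single one — so 1059 is tight.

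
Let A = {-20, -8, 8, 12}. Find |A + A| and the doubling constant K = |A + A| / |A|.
K = |A + A| / |A| = 10/4 = 5/2

Enumerate A + A = {a + b : a, b ∈ A}. With |A| = 4, there are |A|^2 = 16 ordered sum pairs; collecting distinct values, A + A = {-40, -28, -16, -12, -8, 0, 4, 16, 20, 24}, so |A + A| = 10. Thus K = 10/4 = 5/2. For comparison, the minimum possible |A + A| over all 4-element sets is 2·4 − 1 = 7 (so min K = 7/4), attained only by arithmetic progressions.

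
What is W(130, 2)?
W(130, 2) = 130 + 1 = 131

A 2-term AP is any pair of integers, so a monochromatic 2-AP exists iff some colour is used at least twice. With 130 colours, the colouring i ↦ i on {1, ..., 130} uses each colour once, avoiding any monochromatic pair, so W(130, 2) > 130. For {1, ..., 131}, pigeonhole forces two integers of the same colour, which form a monochromatic 2-AP. Hence W(130, 2) = 131.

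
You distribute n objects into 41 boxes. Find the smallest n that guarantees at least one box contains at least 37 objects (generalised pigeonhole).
n = (37 − 1)·41 + 1 = 1477

By the generalised pigeonhole principle, to guarantee some box contains ≥ r objects we need more than (r − 1) · k objects total. Threshold: n = (r − 1) · k + 1. With r = 37 and k = 41: n = 36 · 41 + 1 = 1476 + 1 = 1477. For n = 1476 = 36 · 41, we can put exactly 36 objects in every box, avoiding 37 in any single one — so 1477 is tight.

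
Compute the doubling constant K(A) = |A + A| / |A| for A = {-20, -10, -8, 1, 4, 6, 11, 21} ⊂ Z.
K = |A + A| / |A| = 30/8 = 15/4

Enumerate A + A = {a + b : a, b ∈ A}. With |A| = 8, there are |A|^2 = 64 ordered sum pairs; collecting distinct values, A + A = {-40, -30, -28, -20, -19, -18, -16, -14, -9, -7, -6, -4, -2, 1, 2, 3, 5, 7, 8, 10, 11, 12, 13, 15, 17, 22, 25, 27, 32, 42}, so |A + A| = 30. Thus K = 30/8 = 15/4. For comparison, the minimum possible |A + A| over all 8-element sets is 2·8 − 1 = 15 (so min K = 15/8), attained only by arithmetic progressions.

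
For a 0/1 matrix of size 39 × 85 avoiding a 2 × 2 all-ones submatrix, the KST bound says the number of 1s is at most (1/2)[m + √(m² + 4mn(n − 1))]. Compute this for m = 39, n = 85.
z(39, 85; 2, 2) ≤ (1/2)[39 + √(39² + 4·39·85·84)] = (1/2)[39 + √1115361] = 547.5533

Kővári–Sós–Turán: let r_1, ..., r_39 be the row sums and z = Σ r_i the total number of 1s. Each pair of columns can share at most one row with both entries 1 (else a 2×2 all-ones block appears), so Σ_i C(r_i, 2) ≤ C(85, 2) = 3570. By convexity Σ_i C(r_i, 2) ≥ 39·C(z/39, 2) = z(z − 39)/(2·39), giving z² − 39z − 39·85·84 ≤ 0 and hence z ≤ (1/2)[39 + √(1521 + 4·278460)] = (1/2)[39 + √1115361] ≈ (1/2)(39 + 1056.1065) = 547.5533.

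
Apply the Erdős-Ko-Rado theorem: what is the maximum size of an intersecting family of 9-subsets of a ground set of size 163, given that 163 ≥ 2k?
max |F| = C(162, 8) = 9870758125020

The Erdős-Ko-Rado theorem states: for n ≥ 2k, an intersecting family of k-subsets of an n-element set has size at most C(n − 1, k − 1), with equality for 'star' families {A ⊆ [n] : |A| = k, i ∈ A} (fix an element i). For n = 163, k = 9: C(162, 8) = 9870758125020.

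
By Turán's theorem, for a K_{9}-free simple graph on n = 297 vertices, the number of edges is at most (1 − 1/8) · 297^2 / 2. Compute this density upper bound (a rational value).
Turán density bound = (7/8) · 297^2/2 = 617463/16 ≈ 38591.4375

Turán's theorem: ex(n, K_{r+1}) is achieved by the complete r-partite Turán graph T(n, r) with parts as balanced as possible, and is at most (1 − 1/r) · n^2/2. For r = 8, n = 297: the density bound is (7/8) · 88209/2 = 617463/16 ≈ 38591.4375. The integer-valued extremum is e(T(297, 8)) = 38591, which is strictly less than the density bound 617463/16 since 8 ∤ 297 (the parts of T(297, 8) cannot all be equal).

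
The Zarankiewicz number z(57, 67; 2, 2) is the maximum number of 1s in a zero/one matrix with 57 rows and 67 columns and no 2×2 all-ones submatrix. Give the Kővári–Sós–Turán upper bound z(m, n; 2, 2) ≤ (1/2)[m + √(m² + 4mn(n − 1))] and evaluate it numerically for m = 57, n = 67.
z(57, 67; 2, 2) ≤ (1/2)[57 + √(57² + 4·57·67·66)] = (1/2)[57 + √1011465] = 531.3581

Kővári–Sós–Turán: let r_1, ..., r_57 be the row sums and z = Σ r_i the total number of 1s. Each pair of columns can share at most one row with both entries 1 (else a 2×2 all-ones block appears), so Σ_i C(r_i, 2) ≤ C(67, 2) = 2211. By convexity Σ_i C(r_i, 2) ≥ 57·C(z/57, 2) = z(z − 57)/(2·57), giving z² − 57z − 57·67·66 ≤ 0 and hence z ≤ (1/2)[57 + √(3249 + 4·252054)] = (1/2)[57 + √1011465] ≈ (1/2)(57 + 1005.7162) = 531.3581.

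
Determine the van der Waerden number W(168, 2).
W(168, 2) = 168 + 1 = 169

A 2-term AP is any pair of integers, so a monochromatic 2-AP exists iff some colour is used at least twice. With 168 colours, the colouring i ↦ i on {1, ..., 168} uses each colour once, avoiding any monochromatic pair, so W(168, 2) > 168. For {1, ..., 169}, pigeonhole forces two integers of the same colour, which form a monochromatic 2-AP. Hence W(168, 2) = 169.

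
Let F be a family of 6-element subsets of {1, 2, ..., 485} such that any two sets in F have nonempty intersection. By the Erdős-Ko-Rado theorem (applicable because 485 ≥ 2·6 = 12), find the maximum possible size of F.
max |F| = C(484, 5) = 216792672096

The Erdős-Ko-Rado theorem states: for n ≥ 2k, an intersecting family of k-subsets of an n-element set has size at most C(n − 1, k − 1), with equality for 'star' families {A ⊆ [n] : |A| = k, i ∈ A} (fix an element i). For n = 485, k = 6: C(484, 5) = 216792672096.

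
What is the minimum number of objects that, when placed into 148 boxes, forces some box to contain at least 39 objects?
n = (39 − 1)·148 + 1 = 5625

By the generalised pigeonhole principle, to guarantee some box contains ≥ r objects we need more than (r − 1) · k objects total. Threshold: n = (r − 1) · k + 1. With r = 39 and k = 148: n = 38 · 148 + 1 = 5624 + 1 = 5625. For n = 5624 = 38 · 148, we can put exactly 38 objects in every box, avoiding 39 in any single one — so 5625 is tight.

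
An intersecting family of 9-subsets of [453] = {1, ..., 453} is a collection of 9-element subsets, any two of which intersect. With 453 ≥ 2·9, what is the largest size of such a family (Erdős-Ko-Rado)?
max |F| = C(452, 8) = 40600718090136600

Erdős-Ko-Rado (1961): when n ≥ 2k, max |F| = C(n−1, k−1). The bound is attained by the star {A : i ∈ A} for any fixed i ∈ [n]. Here C(453−1, 9−1) = C(452, 8) = 40600718090136600.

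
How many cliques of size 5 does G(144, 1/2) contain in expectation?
E[# K_5] = C(144, 5) · (1/2)^C(5, 2) = 481008528 / 2^10 = 30063033/64 = 469734.890625

For each 5-subset S of vertices (there are C(144, 5) = 481008528 such S), let X_S = 1 if S induces a K_5 (all C(5, 2) = 10 edges present). Then P(X_S = 1) = (1/2)^10 = 1/1024. By linearity of expectation, E[# K_5] = C(144, 5) · (1/2)^10 = 481008528 / 1024 = 30063033/64 = 469734.890625.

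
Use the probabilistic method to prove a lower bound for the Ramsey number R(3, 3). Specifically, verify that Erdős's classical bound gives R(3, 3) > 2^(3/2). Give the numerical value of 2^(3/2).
2^(3/2) = 2.8284; so R(3, 3) > 2.8284

Colour each edge of K_n uniformly at random with red/blue. The expected number of monochromatic K_3 is C(n, 3) · 2 · 2^(−C(3,2)). If C(n, 3) · 2^(1 − C(3,2)) < 1, then with positive probability no monochromatic K_3 exists, so R(3, 3) > n. The standard estimate C(n, 3) ≤ n^3/3! shows this inequality holds whenever n ≤ 2^(3/2) (since 3! · 2^(C(3,2) − 1) > 2^(3^2/2) ≥ n^3). Hence R(3, 3) > 2^(3/2) = 2.8284.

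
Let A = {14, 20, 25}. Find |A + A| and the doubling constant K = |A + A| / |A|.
K = |A + A| / |A| = 6/3 = 2

Enumerate A + A = {a + b : a, b ∈ A}. With |A| = 3, there are |A|^2 = 9 ordered sum pairs; collecting distinct values, A + A = {28, 34, 39, 40, 45, 50}, so |A + A| = 6. Thus K = 6/3 = 2. For comparison, the minimum possible |A + A| over all 3-element sets is 2·3 − 1 = 5 (so min K = 5/3), attained only by arithmetic progressions.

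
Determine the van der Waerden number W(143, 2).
W(143, 2) = 143 + 1 = 144

A 2-term AP is any pair of integers, so a monochromatic 2-AP exists iff some colour is used at least twice. With 143 colours, the colouring i ↦ i on {1, ..., 143} uses each colour once, avoiding any monochromatic pair, so W(143, 2) > 143. For {1, ..., 144}, pigeonhole forces two integers of the same colour, which form a monochromatic 2-AP. Hence W(143, 2) = 144.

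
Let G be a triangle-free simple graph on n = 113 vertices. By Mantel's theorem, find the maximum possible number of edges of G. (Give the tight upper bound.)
ex(113, K_3) = ⌊113^2/4⌋ = 3192

Mantel (1907): a triangle-free graph on n vertices has at most ⌊n^2/4⌋ edges, with equality for the complete bipartite graph K_{⌊n/2⌋, ⌈n/2⌉}. For n = 113: ⌊113^2/4⌋ = ⌊12769/4⌋ = 3192. The extremal graph is K_{56, 57}, which has 56·57 = 3192 edges.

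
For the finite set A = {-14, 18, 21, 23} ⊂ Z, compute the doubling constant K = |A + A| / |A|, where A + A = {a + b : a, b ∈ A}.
K = |A + A| / |A| = 10/4 = 5/2

Enumerate A + A = {a + b : a, b ∈ A}. With |A| = 4, there are |A|^2 = 16 ordered sum pairs; collecting distinct values, A + A = {-28, 4, 7, 9, 36, 39, 41, 42, 44, 46}, so |A + A| = 10. Thus K = 10/4 = 5/2. For comparison, the minimum possible |A + A| over all 4-element sets is 2·4 − 1 = 7 (so min K = 7/4), attained only by arithmetic progressions.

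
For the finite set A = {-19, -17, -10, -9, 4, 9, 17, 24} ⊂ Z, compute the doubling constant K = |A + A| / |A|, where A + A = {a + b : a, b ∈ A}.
K = |A + A| / |A| = 33/8

Enumerate A + A = {a + b : a, b ∈ A}. With |A| = 8, there are |A|^2 = 64 ordered sum pairs; collecting distinct values, A + A = {-38, -36, -34, -29, -28, -27, -26, -20, -19, -18, -15, -13, -10, -8, -6, -5, -2, -1, 0, 5, 7, 8, 13, 14, 15, 18, 21, 26, 28, 33, 34, 41, 48}, so |A + A| = 33. Thus K = 33/8. For comparison, the minimum possible |A + A| over all 8-element sets is 2·8 − 1 = 15 (so min K = 15/8), attained only by arithmetic progressions.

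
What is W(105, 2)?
W(105, 2) = 105 + 1 = 106

A 2-term AP is any pair of integers, so a monochromatic 2-AP exists iff some colour is used at least twice. With 105 colours, the colouring i ↦ i on {1, ..., 105} uses each colour once, avoiding any monochromatic pair, so W(105, 2) > 105. For {1, ..., 106}, pigeonhole forces two integers of the same colour, which form a monochromatic 2-AP. Hence W(105, 2) = 106.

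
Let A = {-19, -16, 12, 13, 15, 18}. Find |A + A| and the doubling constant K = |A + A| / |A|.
K = |A + A| / |A| = 18/6 = 3

Enumerate A + A = {a + b : a, b ∈ A}. With |A| = 6, there are |A|^2 = 36 ordered sum pairs; collecting distinct values, A + A = {-38, -35, -32, -7, -6, -4, -3, -1, 2, 24, 25, 26, 27, 28, 30, 31, 33, 36}, so |A + A| = 18. Thus K = 18/6 = 3. For comparison, the minimum possible |A + A| over all 6-element sets is 2·6 − 1 = 11 (so min K = 11/6), attained only by arithmetic progressions.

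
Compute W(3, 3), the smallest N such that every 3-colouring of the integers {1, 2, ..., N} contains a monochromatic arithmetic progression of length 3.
W(3, 3) = 27

This is a classical value, W(3, 3) = 27, established by combining an explicit 3-colouring of {1, ..., 26} with no monochromatic 3-AP (giving the lower bound W(3, 3) > 26) and a finite case analysis / exhaustive computer search showing every 3-colouring of {1, ..., 27} has such an AP.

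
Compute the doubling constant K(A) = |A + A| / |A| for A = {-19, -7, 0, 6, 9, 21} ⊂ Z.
K = |A + A| / |A| = 20/6 = 10/3

Enumerate A + A = {a + b : a, b ∈ A}. With |A| = 6, there are |A|^2 = 36 ordered sum pairs; collecting distinct values, A + A = {-38, -26, -19, -14, -13, -10, -7, -1, 0, 2, 6, 9, 12, 14, 15, 18, 21, 27, 30, 42}, so |A + A| = 20. Thus K = 20/6 = 10/3. For comparison, the minimum possible |A + A| over all 6-element sets is 2·6 − 1 = 11 (so min K = 11/6), attained only by arithmetic progressions.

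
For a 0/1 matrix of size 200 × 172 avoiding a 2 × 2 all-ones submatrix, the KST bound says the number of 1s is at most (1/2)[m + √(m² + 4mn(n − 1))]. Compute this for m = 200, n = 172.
z(200, 172; 2, 2) ≤ (1/2)[200 + √(200² + 4·200·172·171)] = (1/2)[200 + √23569600] = 2527.4266

Kővári–Sós–Turán: let r_1, ..., r_200 be the row sums and z = Σ r_i the total number of 1s. Each pair of columns can share at most one row with both entries 1 (else a 2×2 all-ones block appears), so Σ_i C(r_i, 2) ≤ C(172, 2) = 14706. By convexity Σ_i C(r_i, 2) ≥ 200·C(z/200, 2) = z(z − 200)/(2·200), giving z² − 200z − 200·172·171 ≤ 0 and hence z ≤ (1/2)[200 + √(40000 + 4·5882400)] = (1/2)[200 + √23569600] ≈ (1/2)(200 + 4854.8532) = 2527.4266.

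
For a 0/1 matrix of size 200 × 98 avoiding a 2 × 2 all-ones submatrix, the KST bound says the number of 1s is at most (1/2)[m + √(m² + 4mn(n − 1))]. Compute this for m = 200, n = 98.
z(200, 98; 2, 2) ≤ (1/2)[200 + √(200² + 4·200·98·97)] = (1/2)[200 + √7644800] = 1482.4616

Kővári–Sós–Turán: let r_1, ..., r_200 be the row sums and z = Σ r_i the total number of 1s. Each pair of columns can share at most one row with both entries 1 (else a 2×2 all-ones block appears), so Σ_i C(r_i, 2) ≤ C(98, 2) = 4753. By convexity Σ_i C(r_i, 2) ≥ 200·C(z/200, 2) = z(z − 200)/(2·200), giving z² − 200z − 200·98·97 ≤ 0 and hence z ≤ (1/2)[200 + √(40000 + 4·1901200)] = (1/2)[200 + √7644800] ≈ (1/2)(200 + 2764.9231) = 1482.4616.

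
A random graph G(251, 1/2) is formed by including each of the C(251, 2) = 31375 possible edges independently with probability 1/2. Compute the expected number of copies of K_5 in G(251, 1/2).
E[# K_5] = C(251, 5) · (1/2)^C(5, 2) = 7975914050 / 2^10 = 3987957025/512 ≈ 7788978.564453

For each 5-subset S of vertices (there are C(251, 5) = 7975914050 such S), let X_S = 1 if S induces a K_5 (all C(5, 2) = 10 edges present). Then P(X_S = 1) = (1/2)^10 = 1/1024. By linearity of expectation, E[# K_5] = C(251, 5) · (1/2)^10 = 7975914050 / 1024 = 3987957025/512 ≈ 7788978.564453.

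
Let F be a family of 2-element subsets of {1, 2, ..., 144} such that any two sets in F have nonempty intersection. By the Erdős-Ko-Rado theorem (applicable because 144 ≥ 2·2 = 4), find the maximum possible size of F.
max |F| = C(143, 1) = 143

Erdős-Ko-Rado (1961): when n ≥ 2k, max |F| = C(n−1, k−1). The bound is attained by the star {A : i ∈ A} for any fixed i ∈ [n]. Here C(144−1, 2−1) = C(143, 1) = 143.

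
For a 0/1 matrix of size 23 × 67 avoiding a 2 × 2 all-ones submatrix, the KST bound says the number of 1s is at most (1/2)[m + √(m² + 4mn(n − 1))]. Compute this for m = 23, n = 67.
z(23, 67; 2, 2) ≤ (1/2)[23 + √(23² + 4·23·67·66)] = (1/2)[23 + √407353] = 330.6211

Kővári–Sós–Turán: let r_1, ..., r_23 be the row sums and z = Σ r_i the total number of 1s. Each pair of columns can share at most one row with both entries 1 (else a 2×2 all-ones block appears), so Σ_i C(r_i, 2) ≤ C(67, 2) = 2211. By convexity Σ_i C(r_i, 2) ≥ 23·C(z/23, 2) = z(z − 23)/(2·23), giving z² − 23z − 23·67·66 ≤ 0 and hence z ≤ (1/2)[23 + √(529 + 4·101706)] = (1/2)[23 + √407353] ≈ (1/2)(23 + 638.2421) = 330.6211.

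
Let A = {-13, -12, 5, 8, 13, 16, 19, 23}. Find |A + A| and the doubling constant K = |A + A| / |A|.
K = |A + A| / |A| = 32/8 = 4

Enumerate A + A = {a + b : a, b ∈ A}. With |A| = 8, there are |A|^2 = 64 ordered sum pairs; collecting distinct values, A + A = {-26, -25, -24, -8, -7, -5, -4, 0, 1, 3, 4, 6, 7, 10, 11, 13, 16, 18, 21, 24, 26, 27, 28, 29, 31, 32, 35, 36, 38, 39, 42, 46}, so |A + A| = 32. Thus K = 32/8 = 4. For comparison, the minimum possible |A + A| over all 8-element sets is 2·8 − 1 = 15 (so min K = 15/8), attained only by arithmetic progressions.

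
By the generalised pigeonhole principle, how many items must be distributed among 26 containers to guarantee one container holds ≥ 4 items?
n = (4 − 1)·26 + 1 = 79

By the generalised pigeonhole principle, to guarantee some box contains ≥ r objects we need more than (r − 1) · k objects total. Threshold: n = (r − 1) · k + 1. With r = 4 and k = 26: n = 3 · 26 + 1 = 78 + 1 = 79. For n = 78 = 3 · 26, we can put exactly 3 objects in every box, avoiding 4 in any single one — so 79 is tight.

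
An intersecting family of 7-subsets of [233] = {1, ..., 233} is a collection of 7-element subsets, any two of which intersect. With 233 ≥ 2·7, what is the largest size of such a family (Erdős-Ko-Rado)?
max |F| = C(232, 6) = 202904412172

The Erdős-Ko-Rado theorem states: for n ≥ 2k, an intersecting family of k-subsets of an n-element set has size at most C(n − 1, k − 1), with equality for 'star' families {A ⊆ [n] : |A| = k, i ∈ A} (fix an element i). For n = 233, k = 7: C(232, 6) = 202904412172.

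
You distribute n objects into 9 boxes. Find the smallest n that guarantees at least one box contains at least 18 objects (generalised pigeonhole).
n = (18 − 1)·9 + 1 = 154

By the generalised pigeonhole principle, to guarantee some box contains ≥ r objects we need more than (r − 1) · k objects total. Threshold: n = (r − 1) · k + 1. With r = 18 and k = 9: n = 17 · 9 + 1 = 153 + 1 = 154. For n = 153 = 17 · 9, we can put exactly 17 objects in every box, avoiding 18 in any single one — so 154 is tight.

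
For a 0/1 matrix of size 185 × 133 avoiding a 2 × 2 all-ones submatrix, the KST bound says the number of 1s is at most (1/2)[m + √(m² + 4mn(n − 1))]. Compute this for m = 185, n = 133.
z(185, 133; 2, 2) ≤ (1/2)[185 + √(185² + 4·185·133·132)] = (1/2)[185 + √13025665] = 1897.0543

Kővári–Sós–Turán: let r_1, ..., r_185 be the row sums and z = Σ r_i the total number of 1s. Each pair of columns can share at most one row with both entries 1 (else a 2×2 all-ones block appears), so Σ_i C(r_i, 2) ≤ C(133, 2) = 8778. By convexity Σ_i C(r_i, 2) ≥ 185·C(z/185, 2) = z(z − 185)/(2·185), giving z² − 185z − 185·133·132 ≤ 0 and hence z ≤ (1/2)[185 + √(34225 + 4·3247860)] = (1/2)[185 + √13025665] ≈ (1/2)(185 + 3609.1086) = 1897.0543.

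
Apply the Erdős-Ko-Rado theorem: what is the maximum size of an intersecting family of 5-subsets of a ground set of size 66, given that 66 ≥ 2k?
max |F| = C(65, 4) = 677040

Erdős-Ko-Rado (1961): when n ≥ 2k, max |F| = C(n−1, k−1). The bound is attained by the star {A : i ∈ A} for any fixed i ∈ [n]. Here C(66−1, 5−1) = C(65, 4) = 677040.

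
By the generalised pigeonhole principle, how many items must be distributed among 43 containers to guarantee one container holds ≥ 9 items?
n = (9 − 1)·43 + 1 = 345

By the generalised pigeonhole principle, to guarantee some box contains ≥ r objects we need more than (r − 1) · k objects total. Threshold: n = (r − 1) · k + 1. With r = 9 and k = 43: n = 8 · 43 + 1 = 344 + 1 = 345. For n = 344 = 8 · 43, we can put exactly 8 objects in every box, avoiding 9 in any single one — so 345 is tight.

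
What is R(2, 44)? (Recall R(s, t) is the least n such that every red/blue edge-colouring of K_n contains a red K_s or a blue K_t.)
R(2, 44) = 44

R(2, k) = k for all k ≥ 2: in a 2-colouring of K_k, either some edge is red (a red K_2) or all edges are blue (a blue K_k). And K_{43} coloured all-blue has no blue K_44, so R(2, 44) > 43. Hence R(2, 44) = 44.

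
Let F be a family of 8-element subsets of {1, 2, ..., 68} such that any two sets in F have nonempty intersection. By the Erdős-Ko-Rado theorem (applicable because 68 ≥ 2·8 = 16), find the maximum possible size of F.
max |F| = C(67, 7) = 869648208

Erdős-Ko-Rado (1961): when n ≥ 2k, max |F| = C(n−1, k−1). The bound is attained by the star {A : i ∈ A} for any fixed i ∈ [n]. Here C(68−1, 8−1) = C(67, 7) = 869648208.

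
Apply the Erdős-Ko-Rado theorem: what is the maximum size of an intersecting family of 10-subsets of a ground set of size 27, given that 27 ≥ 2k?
max |F| = C(26, 9) = 3124550

The Erdős-Ko-Rado theorem states: for n ≥ 2k, an intersecting family of k-subsets of an n-element set has size at most C(n − 1, k − 1), with equality for 'star' families {A ⊆ [n] : |A| = k, i ∈ A} (fix an element i). For n = 27, k = 10: C(26, 9) = 3124550.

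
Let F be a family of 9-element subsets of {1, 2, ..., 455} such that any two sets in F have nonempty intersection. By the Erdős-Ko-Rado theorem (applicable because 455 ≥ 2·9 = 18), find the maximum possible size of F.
max |F| = C(454, 8) = 42071975028234360

Erdős-Ko-Rado (1961): when n ≥ 2k, max |F| = C(n−1, k−1). The bound is attained by the star {A : i ∈ A} for any fixed i ∈ [n]. Here C(455−1, 9−1) = C(454, 8) = 42071975028234360.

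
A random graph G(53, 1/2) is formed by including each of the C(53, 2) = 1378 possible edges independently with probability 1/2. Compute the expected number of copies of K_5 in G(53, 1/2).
E[# K_5] = C(53, 5) · (1/2)^C(5, 2) = 2869685 / 2^10 ≈ 2802.426758

For each 5-subset S of vertices (there are C(53, 5) = 2869685 such S), let X_S = 1 if S induces a K_5 (all C(5, 2) = 10 edges present). Then P(X_S = 1) = (1/2)^10 = 1/1024. By linearity of expectation, E[# K_5] = C(53, 5) · (1/2)^10 = 2869685 / 1024 ≈ 2802.426758.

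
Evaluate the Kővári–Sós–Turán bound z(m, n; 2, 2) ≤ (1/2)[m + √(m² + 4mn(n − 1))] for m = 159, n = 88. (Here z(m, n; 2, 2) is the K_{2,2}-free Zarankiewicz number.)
z(159, 88; 2, 2) ≤ (1/2)[159 + √(159² + 4·159·88·87)] = (1/2)[159 + √4894497] = 1185.6755

Kővári–Sós–Turán: let r_1, ..., r_159 be the row sums and z = Σ r_i the total number of 1s. Each pair of columns can share at most one row with both entries 1 (else a 2×2 all-ones block appears), so Σ_i C(r_i, 2) ≤ C(88, 2) = 3828. By convexity Σ_i C(r_i, 2) ≥ 159·C(z/159, 2) = z(z − 159)/(2·159), giving z² − 159z − 159·88·87 ≤ 0 and hence z ≤ (1/2)[159 + √(25281 + 4·1217304)] = (1/2)[159 + √4894497] ≈ (1/2)(159 + 2212.351) = 1185.6755.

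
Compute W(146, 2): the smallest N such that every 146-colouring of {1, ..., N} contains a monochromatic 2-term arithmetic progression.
W(146, 2) = 146 + 1 = 147

A 2-term AP is any pair of integers, so a monochromatic 2-AP exists iff some colour is used at least twice. With 146 colours, the colouring i ↦ i on {1, ..., 146} uses each colour once, avoiding any monochromatic pair, so W(146, 2) > 146. For {1, ..., 147}, pigeonhole forces two integers of the same colour, which form a monochromatic 2-AP. Hence W(146, 2) = 147.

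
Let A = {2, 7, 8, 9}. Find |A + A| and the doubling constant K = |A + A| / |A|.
K = |A + A| / |A| = 9/4

Enumerate A + A = {a + b : a, b ∈ A}. With |A| = 4, there are |A|^2 = 16 ordered sum pairs; collecting distinct values, A + A = {4, 9, 10, 11, 14, 15, 16, 17, 18}, so |A + A| = 9. Thus K = 9/4. For comparison, the minimum possible |A + A| over all 4-element sets is 2·4 − 1 = 7 (so min K = 7/4), attained only by arithmetic progressions.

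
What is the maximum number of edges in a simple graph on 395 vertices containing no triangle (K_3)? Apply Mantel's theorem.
ex(395, K_3) = ⌊395^2/4⌋ = 39006

Mantel (1907): a triangle-free graph on n vertices has at most ⌊n^2/4⌋ edges, with equality for the complete bipartite graph K_{⌊n/2⌋, ⌈n/2⌉}. For n = 395: ⌊395^2/4⌋ = ⌊156025/4⌋ = 39006. The extremal graph is K_{197, 198}, which has 197·198 = 39006 edges.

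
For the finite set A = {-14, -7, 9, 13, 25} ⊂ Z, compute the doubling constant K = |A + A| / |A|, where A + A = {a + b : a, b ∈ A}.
K = |A + A| / |A| = 14/5

Enumerate A + A = {a + b : a, b ∈ A}. With |A| = 5, there are |A|^2 = 25 ordered sum pairs; collecting distinct values, A + A = {-28, -21, -14, -5, -1, 2, 6, 11, 18, 22, 26, 34, 38, 50}, so |A + A| = 14. Thus K = 14/5. For comparison, the minimum possible |A + A| over all 5-element sets is 2·5 − 1 = 9 (so min K = 9/5), attained only by arithmetic progressions.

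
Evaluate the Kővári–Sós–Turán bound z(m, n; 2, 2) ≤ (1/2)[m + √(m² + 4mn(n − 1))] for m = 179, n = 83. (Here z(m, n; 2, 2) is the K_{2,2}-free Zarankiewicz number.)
z(179, 83; 2, 2) ≤ (1/2)[179 + √(179² + 4·179·83·82)] = (1/2)[179 + √4905137] = 1196.8772

Kővári–Sós–Turán: let r_1, ..., r_179 be the row sums and z = Σ r_i the total number of 1s. Each pair of columns can share at most one row with both entries 1 (else a 2×2 all-ones block appears), so Σ_i C(r_i, 2) ≤ C(83, 2) = 3403. By convexity Σ_i C(r_i, 2) ≥ 179·C(z/179, 2) = z(z − 179)/(2·179), giving z² − 179z − 179·83·82 ≤ 0 and hence z ≤ (1/2)[179 + √(32041 + 4·1218274)] = (1/2)[179 + √4905137] ≈ (1/2)(179 + 2214.7544) = 1196.8772.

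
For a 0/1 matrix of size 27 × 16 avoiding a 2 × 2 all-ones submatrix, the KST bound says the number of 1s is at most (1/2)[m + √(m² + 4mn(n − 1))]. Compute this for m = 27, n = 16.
z(27, 16; 2, 2) ≤ (1/2)[27 + √(27² + 4·27·16·15)] = (1/2)[27 + √26649] = 95.1226

Kővári–Sós–Turán: let r_1, ..., r_27 be the row sums and z = Σ r_i the total number of 1s. Each pair of columns can share at most one row with both entries 1 (else a 2×2 all-ones block appears), so Σ_i C(r_i, 2) ≤ C(16, 2) = 120. By convexity Σ_i C(r_i, 2) ≥ 27·C(z/27, 2) = z(z − 27)/(2·27), giving z² − 27z − 27·16·15 ≤ 0 and hence z ≤ (1/2)[27 + √(729 + 4·6480)] = (1/2)[27 + √26649] ≈ (1/2)(27 + 163.2452) = 95.1226.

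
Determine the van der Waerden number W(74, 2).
W(74, 2) = 74 + 1 = 75

A 2-term AP is any pair of integers, so a monochromatic 2-AP exists iff some colour is used at least twice. With 74 colours, the colouring i ↦ i on {1, ..., 74} uses each colour once, avoiding any monochromatic pair, so W(74, 2) > 74. For {1, ..., 75}, pigeonhole forces two integers of the same colour, which form a monochromatic 2-AP. Hence W(74, 2) = 75.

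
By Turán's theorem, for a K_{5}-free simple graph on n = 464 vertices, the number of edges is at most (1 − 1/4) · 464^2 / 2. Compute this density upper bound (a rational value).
Turán density bound = (3/4) · 464^2/2 = 80736

Turán's theorem: ex(n, K_{r+1}) is achieved by the complete r-partite Turán graph T(n, r) with parts as balanced as possible, and is at most (1 − 1/r) · n^2/2. For r = 4, n = 464: the density bound is (3/4) · 215296/2 = 80736. Since 4 ∣ 464, the Turán graph T(464, 4) has parts of equal size 116, and its edge count e(T(464, 4)) = 80736 attains the density bound exactly.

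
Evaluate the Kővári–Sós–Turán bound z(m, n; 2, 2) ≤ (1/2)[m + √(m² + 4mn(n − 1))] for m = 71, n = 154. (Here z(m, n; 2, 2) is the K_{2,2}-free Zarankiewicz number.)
z(71, 154; 2, 2) ≤ (1/2)[71 + √(71² + 4·71·154·153)] = (1/2)[71 + √6696649] = 1329.3942

Kővári–Sós–Turán: let r_1, ..., r_71 be the row sums and z = Σ r_i the total number of 1s. Each pair of columns can share at most one row with both entries 1 (else a 2×2 all-ones block appears), so Σ_i C(r_i, 2) ≤ C(154, 2) = 11781. By convexity Σ_i C(r_i, 2) ≥ 71·C(z/71, 2) = z(z − 71)/(2·71), giving z² − 71z − 71·154·153 ≤ 0 and hence z ≤ (1/2)[71 + √(5041 + 4·1672902)] = (1/2)[71 + √6696649] ≈ (1/2)(71 + 2587.7884) = 1329.3942.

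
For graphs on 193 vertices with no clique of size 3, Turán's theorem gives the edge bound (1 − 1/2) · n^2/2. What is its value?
Turán density bound = (1/2) · 193^2/2 = 37249/4 ≈ 9312.25

Turán's theorem: ex(n, K_{r+1}) is achieved by the complete r-partite Turán graph T(n, r) with parts as balanced as possible, and is at most (1 − 1/r) · n^2/2. For r = 2, n = 193: the density bound is (1/2) · 37249/2 = 37249/4 ≈ 9312.25. The integer-valued extremum is e(T(193, 2)) = 9312, which is strictly less than the density bound 37249/4 since 2 ∤ 193 (the parts of T(193, 2) cannot all be equal).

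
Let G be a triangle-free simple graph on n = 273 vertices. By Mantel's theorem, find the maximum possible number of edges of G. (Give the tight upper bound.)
ex(273, K_3) = ⌊273^2/4⌋ = 18632

Mantel (1907): a triangle-free graph on n vertices has at most ⌊n^2/4⌋ edges, with equality for the complete bipartite graph K_{⌊n/2⌋, ⌈n/2⌉}. For n = 273: ⌊273^2/4⌋ = ⌊74529/4⌋ = 18632. The extremal graph is K_{136, 137}, which has 136·137 = 18632 edges.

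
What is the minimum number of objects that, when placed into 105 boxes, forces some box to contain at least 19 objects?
n = (19 − 1)·105 + 1 = 1891

By the generalised pigeonhole principle, to guarantee some box contains ≥ r objects we need more than (r − 1) · k objects total. Threshold: n = (r − 1) · k + 1. With r = 19 and k = 105: n = 18 · 105 + 1 = 1890 + 1 = 1891. For n = 1890 = 18 · 105, we can put exactly 18 objects in every box, avoiding 19 in any single one — so 1891 is tight.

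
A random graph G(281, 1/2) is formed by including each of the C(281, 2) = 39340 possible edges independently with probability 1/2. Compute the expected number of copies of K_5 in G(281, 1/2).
E[# K_5] = C(281, 5) · (1/2)^C(5, 2) = 14086784586 / 2^10 = 7043392293/512 ≈ 13756625.572266

For each 5-subset S of vertices (there are C(281, 5) = 14086784586 such S), let X_S = 1 if S induces a K_5 (all C(5, 2) = 10 edges present). Then P(X_S = 1) = (1/2)^10 = 1/1024. By linearity of expectation, E[# K_5] = C(281, 5) · (1/2)^10 = 14086784586 / 1024 = 7043392293/512 ≈ 13756625.572266.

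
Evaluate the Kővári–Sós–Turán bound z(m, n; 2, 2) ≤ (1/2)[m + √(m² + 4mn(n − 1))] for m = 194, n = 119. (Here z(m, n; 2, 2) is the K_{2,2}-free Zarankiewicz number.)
z(194, 119; 2, 2) ≤ (1/2)[194 + √(194² + 4·194·119·118)] = (1/2)[194 + √10934228] = 1750.3472

Kővári–Sós–Turán: let r_1, ..., r_194 be the row sums and z = Σ r_i the total number of 1s. Each pair of columns can share at most one row with both entries 1 (else a 2×2 all-ones block appears), so Σ_i C(r_i, 2) ≤ C(119, 2) = 7021. By convexity Σ_i C(r_i, 2) ≥ 194·C(z/194, 2) = z(z − 194)/(2·194), giving z² − 194z − 194·119·118 ≤ 0 and hence z ≤ (1/2)[194 + √(37636 + 4·2724148)] = (1/2)[194 + √10934228] ≈ (1/2)(194 + 3306.6944) = 1750.3472.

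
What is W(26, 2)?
W(26, 2) = 26 + 1 = 27

A 2-term AP is any pair of integers, so a monochromatic 2-AP exists iff some colour is used at least twice. With 26 colours, the colouring i ↦ i on {1, ..., 26} uses each colour once, avoiding any monochromatic pair, so W(26, 2) > 26. For {1, ..., 27}, pigeonhole forces two integers of the same colour, which form a monochromatic 2-AP. Hence W(26, 2) = 27.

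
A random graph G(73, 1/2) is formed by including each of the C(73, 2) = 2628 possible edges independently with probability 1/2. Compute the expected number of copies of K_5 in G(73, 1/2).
E[# K_5] = C(73, 5) · (1/2)^C(5, 2) = 15020334 / 2^10 = 7510167/512 ≈ 14668.294922

For each 5-subset S of vertices (there are C(73, 5) = 15020334 such S), let X_S = 1 if S induces a K_5 (all C(5, 2) = 10 edges present). Then P(X_S = 1) = (1/2)^10 = 1/1024. By linearity of expectation, E[# K_5] = C(73, 5) · (1/2)^10 = 15020334 / 1024 = 7510167/512 ≈ 14668.294922.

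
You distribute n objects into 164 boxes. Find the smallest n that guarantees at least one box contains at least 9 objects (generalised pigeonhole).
n = (9 − 1)·164 + 1 = 1313

By the generalised pigeonhole principle, to guarantee some box contains ≥ r objects we need more than (r − 1) · k objects total. Threshold: n = (r − 1) · k + 1. With r = 9 and k = 164: n = 8 · 164 + 1 = 1312 + 1 = 1313. For n = 1312 = 8 · 164, we can put exactly 8 objects in every box, avoiding 9 in any single one — so 1313 is tight.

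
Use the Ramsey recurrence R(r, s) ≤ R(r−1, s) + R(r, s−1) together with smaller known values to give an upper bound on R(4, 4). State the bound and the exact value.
R(4, 4) ≤ R(3, 4) + R(4, 3) = 9 + 9 = 18; exact value R(4, 4) = 18.

The Erdős–Szekeres recurrence R(r, s) ≤ R(r−1, s) + R(r, s−1) applied to (r, s) = (4, 4) gives
  R(4, 4) ≤ R(3, 4) + R(4, 3) = 9 + 9 = 18.
(Recall R(2, k) = k and R is symmetric.) Here the recurrence bound is tight: a matching lower-bound construction on K_{17} shows R(4, 4) > 17, so R(4, 4) = 18 exactly.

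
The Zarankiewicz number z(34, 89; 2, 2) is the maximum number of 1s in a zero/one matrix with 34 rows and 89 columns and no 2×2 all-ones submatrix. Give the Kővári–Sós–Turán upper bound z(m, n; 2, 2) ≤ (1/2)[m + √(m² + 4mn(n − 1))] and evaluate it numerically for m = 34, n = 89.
z(34, 89; 2, 2) ≤ (1/2)[34 + √(34² + 4·34·89·88)] = (1/2)[34 + √1066308] = 533.311

Kővári–Sós–Turán: let r_1, ..., r_34 be the row sums and z = Σ r_i the total number of 1s. Each pair of columns can share at most one row with both entries 1 (else a 2×2 all-ones block appears), so Σ_i C(r_i, 2) ≤ C(89, 2) = 3916. By convexity Σ_i C(r_i, 2) ≥ 34·C(z/34, 2) = z(z − 34)/(2·34), giving z² − 34z − 34·89·88 ≤ 0 and hence z ≤ (1/2)[34 + √(1156 + 4·266288)] = (1/2)[34 + √1066308] ≈ (1/2)(34 + 1032.6219) = 533.311.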